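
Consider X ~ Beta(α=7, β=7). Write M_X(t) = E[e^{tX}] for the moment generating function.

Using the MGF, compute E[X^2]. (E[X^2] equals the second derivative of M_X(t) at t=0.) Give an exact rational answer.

M_X(t) = ₁F₁(7; 14; t)
M^(2)(t) = 4*₁F₁(9; 16; t)/15

E[X^2] = M^(2)(0) = 4/15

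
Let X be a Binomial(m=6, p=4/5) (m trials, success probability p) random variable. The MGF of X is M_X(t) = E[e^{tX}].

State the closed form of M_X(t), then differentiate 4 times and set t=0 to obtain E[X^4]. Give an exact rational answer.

E[X^4] = M′′′′(0) = 81912/125

M_X(t) = (4*e^(t)/5 + 1/5)^6
M′(t) = 24576*e^(6*t)/15625 + 6144*e^(5*t)/3125 + 3072*e^(4*t)/3125 + 768*e^(3*t)/3125 + 96*e^(2*t)/3125 + 24*e^(t)/15625
M′′(t) = 147456*e^(6*t)/15625 + 6144*e^(5*t)/625 + 12288*e^(4*t)/3125 + 2304*e^(3*t)/3125 + 192*e^(2*t)/3125 + 24*e^(t)/15625
M′′′(t) = 884736*e^(6*t)/15625 + 6144*e^(5*t)/125 + 49152*e^(4*t)/3125 + 6912*e^(3*t)/3125 + 384*e^(2*t)/3125 + 24*e^(t)/15625
M′′′′(t) = 5308416*e^(6*t)/15625 + 6144*e^(5*t)/25 + 196608*e^(4*t)/3125 + 20736*e^(3*t)/3125 + 768*e^(2*t)/3125 + 24*e^(t)/15625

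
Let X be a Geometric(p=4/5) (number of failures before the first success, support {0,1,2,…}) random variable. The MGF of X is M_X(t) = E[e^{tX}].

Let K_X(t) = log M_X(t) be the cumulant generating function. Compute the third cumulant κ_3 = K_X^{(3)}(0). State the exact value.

M_X(t) = 4/(5*(1 - e^(t)/5))
K_X(t) = log M_X(t) = -log(1 - e^(t)/5) - log(5) + 2*log(2)
D^3[K](t) = (-5*e^(2*t) - 25*e^(t))/(e^(3*t) - 15*e^(2*t) + 75*e^(t) - 125)

κ_3 = D^3[K](0) = 15/32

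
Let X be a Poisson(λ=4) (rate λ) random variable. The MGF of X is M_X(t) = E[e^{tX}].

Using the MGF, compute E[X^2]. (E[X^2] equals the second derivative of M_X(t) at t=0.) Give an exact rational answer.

M_X(t) = e^(4*e^(t) - 4)
D^2[M](t) = (16*e^(2*t)*e^(4*e^(t)) + 4*e^(t)*e^(4*e^(t)))*e^(-4)

E[X^2] = D^2[M](0) = 20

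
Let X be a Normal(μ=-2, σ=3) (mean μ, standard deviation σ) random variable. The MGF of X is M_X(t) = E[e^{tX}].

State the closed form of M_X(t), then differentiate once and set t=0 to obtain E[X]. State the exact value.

M_X(t) = e^(9*t^2/2 - 2*t)
M^(1)(t) = 9*t*e^(-2*t)*e^(9*t^2/2) - 2*e^(-2*t)*e^(9*t^2/2)

E[X] = M^(1)(0) = -2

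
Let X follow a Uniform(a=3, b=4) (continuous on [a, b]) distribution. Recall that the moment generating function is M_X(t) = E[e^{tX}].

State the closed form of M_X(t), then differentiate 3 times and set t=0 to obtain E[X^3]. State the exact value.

E[X^3] = M′′′(0) = 175/4

M_X(t) = (e^(4*t) - e^(3*t))/t
M′(t) = (4*t*e^(4*t) - 3*t*e^(3*t) - e^(4*t) + e^(3*t))/t^2
M′′(t) = (16*t^2*e^(4*t) - 9*t^2*e^(3*t) - 8*t*e^(4*t) + 6*t*e^(3*t) + 2*e^(4*t) - 2*e^(3*t))/t^3
M′′′(t) = (64*t^3*e^(4*t) - 27*t^3*e^(3*t) - 48*t^2*e^(4*t) + 27*t^2*e^(3*t) + 24*t*e^(4*t) - 18*t*e^(3*t) - 6*e^(4*t) + 6*e^(3*t))/t^4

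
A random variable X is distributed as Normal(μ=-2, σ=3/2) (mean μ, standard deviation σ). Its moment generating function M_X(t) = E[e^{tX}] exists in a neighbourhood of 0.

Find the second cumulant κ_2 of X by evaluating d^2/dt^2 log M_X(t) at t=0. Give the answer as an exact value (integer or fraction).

κ_2 = K′′(0) = 9/4

M_X(t) = e^(9*t^2/8 - 2*t)
K_X(t) = log M_X(t) = 9*t^2/8 - 2*t
K′(t) = 9*t/4 - 2
K′′(t) = 9/4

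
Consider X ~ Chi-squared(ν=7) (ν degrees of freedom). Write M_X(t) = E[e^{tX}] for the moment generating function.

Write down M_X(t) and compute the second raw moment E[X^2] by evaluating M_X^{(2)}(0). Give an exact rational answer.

M_X(t) = (1 - 2*t)^(-7/2)
M′(t) = 7/(16*t^4*√(1 - 2*t) - 32*t^3*√(1 - 2*t) + 24*t^2*√(1 - 2*t) - 8*t*√(1 - 2*t) + √(1 - 2*t))
M′′(t) = -63/(32*t^5*√(1 - 2*t) - 80*t^4*√(1 - 2*t) + 80*t^3*√(1 - 2*t) - 40*t^2*√(1 - 2*t) + 10*t*√(1 - 2*t) - √(1 - 2*t))

E[X^2] = M′′(0) = 63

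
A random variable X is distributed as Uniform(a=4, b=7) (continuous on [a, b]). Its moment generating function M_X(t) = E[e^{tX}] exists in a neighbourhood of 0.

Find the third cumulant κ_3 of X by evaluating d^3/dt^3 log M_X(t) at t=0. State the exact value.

M_X(t) = (e^(7*t) - e^(4*t))/(3*t)
K_X(t) = log M_X(t) = -log(t) + log(e^(7*t) - e^(4*t)) - log(3)
dK/dt = (7*t*e^(3*t) - 4*t - e^(3*t) + 1)/(t*e^(3*t) - t)
d^2K/dt^2 = (-9*t^2*e^(3*t) + e^(6*t) - 2*e^(3*t) + 1)/(t^2*e^(6*t) - 2*t^2*e^(3*t) + t^2)
d^3K/dt^3 = (27*t^3*e^(6*t) + 27*t^3*e^(3*t) - 2*e^(9*t) + 6*e^(6*t) - 6*e^(3*t) + 2)/(t^3*e^(9*t) - 3*t^3*e^(6*t) + 3*t^3*e^(3*t) - t^3)

κ_3 = d^3K/dt^3 |_{t=0} = 0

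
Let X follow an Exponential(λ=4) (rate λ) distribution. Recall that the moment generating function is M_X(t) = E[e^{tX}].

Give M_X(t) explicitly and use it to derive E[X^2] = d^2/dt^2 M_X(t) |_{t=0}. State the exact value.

E[X^2] = D^2[M](0) = 1/8

M_X(t) = 4/(4 - t)
D^2[M](t) = -8/(t^3 - 12*t^2 + 48*t - 64)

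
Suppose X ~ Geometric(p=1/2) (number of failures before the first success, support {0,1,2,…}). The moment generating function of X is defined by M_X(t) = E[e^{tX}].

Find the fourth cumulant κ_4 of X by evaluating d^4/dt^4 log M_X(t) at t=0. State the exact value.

κ_4 = D^4[K](0) = 26

M_X(t) = 1/(2*(1 - e^(t)/2))
K_X(t) = log M_X(t) = -log(1 - e^(t)/2) - log(2)
D^4[K](t) = (2*e^(3*t) + 16*e^(2*t) + 8*e^(t))/(e^(4*t) - 8*e^(3*t) + 24*e^(2*t) - 32*e^(t) + 16)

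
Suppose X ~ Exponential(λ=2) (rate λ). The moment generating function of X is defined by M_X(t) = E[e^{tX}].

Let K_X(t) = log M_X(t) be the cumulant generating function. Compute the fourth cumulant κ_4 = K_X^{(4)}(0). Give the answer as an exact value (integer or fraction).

κ_4 = K′′′′(0) = 3/8

M_X(t) = 2/(2 - t)
K_X(t) = log M_X(t) = -log(2 - t) + log(2)
K′(t) = -1/(t - 2)
K′′(t) = 1/(t^2 - 4*t + 4)
K′′′(t) = -2/(t^3 - 6*t^2 + 12*t - 8)
K′′′′(t) = 6/(t^4 - 8*t^3 + 24*t^2 - 32*t + 16)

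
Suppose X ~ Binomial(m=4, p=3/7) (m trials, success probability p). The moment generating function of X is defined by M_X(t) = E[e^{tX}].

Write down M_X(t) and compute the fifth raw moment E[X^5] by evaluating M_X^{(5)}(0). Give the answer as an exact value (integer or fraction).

M_X(t) = (3*e^(t)/7 + 4/7)^4
M′(t) = 324*e^(4*t)/2401 + 1296*e^(3*t)/2401 + 1728*e^(2*t)/2401 + 768*e^(t)/2401
M′′(t) = 1296*e^(4*t)/2401 + 3888*e^(3*t)/2401 + 3456*e^(2*t)/2401 + 768*e^(t)/2401
M′′′(t) = 5184*e^(4*t)/2401 + 11664*e^(3*t)/2401 + 6912*e^(2*t)/2401 + 768*e^(t)/2401
M′′′′(t) = 20736*e^(4*t)/2401 + 34992*e^(3*t)/2401 + 13824*e^(2*t)/2401 + 768*e^(t)/2401
M′′′′′(t) = 82944*e^(4*t)/2401 + 104976*e^(3*t)/2401 + 27648*e^(2*t)/2401 + 768*e^(t)/2401

E[X^5] = M′′′′′(0) = 216336/2401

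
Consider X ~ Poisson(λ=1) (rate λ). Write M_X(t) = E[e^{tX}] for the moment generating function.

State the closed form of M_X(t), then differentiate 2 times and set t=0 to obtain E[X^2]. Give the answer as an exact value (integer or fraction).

E[X^2] = D^2[M](0) = 2

M_X(t) = e^(e^(t) - 1)
D^2[M](t) = (e^(2*t)*e^(e^(t)) + e^(t)*e^(e^(t)))*e^(-1)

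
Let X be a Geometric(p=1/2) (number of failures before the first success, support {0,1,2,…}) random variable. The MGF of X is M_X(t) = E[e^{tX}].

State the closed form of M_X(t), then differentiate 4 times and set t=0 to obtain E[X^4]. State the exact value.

E[X^4] = M′′′′(0) = 75

M_X(t) = 1/(2*(1 - e^(t)/2))
M′(t) = e^(t)/(e^(2*t) - 4*e^(t) + 4)
M′′(t) = (-e^(2*t) - 2*e^(t))/(e^(3*t) - 6*e^(2*t) + 12*e^(t) - 8)
M′′′(t) = (e^(3*t) + 8*e^(2*t) + 4*e^(t))/(e^(4*t) - 8*e^(3*t) + 24*e^(2*t) - 32*e^(t) + 16)
M′′′′(t) = (-e^(4*t) - 22*e^(3*t) - 44*e^(2*t) - 8*e^(t))/(e^(5*t) - 10*e^(4*t) + 40*e^(3*t) - 80*e^(2*t) + 80*e^(t) - 32)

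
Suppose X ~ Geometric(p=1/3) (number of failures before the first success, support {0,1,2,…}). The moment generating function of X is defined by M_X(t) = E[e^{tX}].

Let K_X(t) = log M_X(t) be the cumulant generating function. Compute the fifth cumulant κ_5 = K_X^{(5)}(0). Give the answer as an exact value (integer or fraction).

M_X(t) = 1/(3*(1 - 2*e^(t)/3))
K_X(t) = log M_X(t) = -log(1 - 2*e^(t)/3) - log(3)
dK/dt = -2*e^(t)/(2*e^(t) - 3)
d^2K/dt^2 = 6*e^(t)/(4*e^(2*t) - 12*e^(t) + 9)
d^3K/dt^3 = (-12*e^(2*t) - 18*e^(t))/(8*e^(3*t) - 36*e^(2*t) + 54*e^(t) - 27)
d^4K/dt^4 = (24*e^(3*t) + 144*e^(2*t) + 54*e^(t))/(16*e^(4*t) - 96*e^(3*t) + 216*e^(2*t) - 216*e^(t) + 81)
d^5K/dt^5 = (-48*e^(4*t) - 792*e^(3*t) - 1188*e^(2*t) - 162*e^(t))/(32*e^(5*t) - 240*e^(4*t) + 720*e^(3*t) - 1080*e^(2*t) + 810*e^(t) - 243)

κ_5 = d^5K/dt^5 |_{t=0} = 2190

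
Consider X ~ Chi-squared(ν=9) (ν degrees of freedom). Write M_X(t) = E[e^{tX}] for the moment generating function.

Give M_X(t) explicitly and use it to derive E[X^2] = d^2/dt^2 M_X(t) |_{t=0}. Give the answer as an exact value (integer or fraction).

E[X^2] = D^2[M](0) = 99

M_X(t) = (1 - 2*t)^(-9/2)
D^2[M](t) = 99/(64*t^6*√(1 - 2*t) - 192*t^5*√(1 - 2*t) + 240*t^4*√(1 - 2*t) - 160*t^3*√(1 - 2*t) + 60*t^2*√(1 - 2*t) - 12*t*√(1 - 2*t) + √(1 - 2*t))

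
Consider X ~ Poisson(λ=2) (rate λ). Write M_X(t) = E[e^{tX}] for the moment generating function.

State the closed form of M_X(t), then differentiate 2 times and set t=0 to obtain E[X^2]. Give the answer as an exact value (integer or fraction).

M_X(t) = e^(2*e^(t) - 2)
D^2[M](t) = (4*e^(2*t)*e^(2*e^(t)) + 2*e^(t)*e^(2*e^(t)))*e^(-2)

E[X^2] = D^2[M](0) = 6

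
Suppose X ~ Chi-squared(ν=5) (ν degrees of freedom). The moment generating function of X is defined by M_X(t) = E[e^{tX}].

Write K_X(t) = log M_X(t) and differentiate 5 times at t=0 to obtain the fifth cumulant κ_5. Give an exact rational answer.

κ_5 = D^5[K](0) = 1920

M_X(t) = (1 - 2*t)^(-5/2)
K_X(t) = log M_X(t) = -5*log(1 - 2*t)/2
D^5[K](t) = -1920/(32*t^5 - 80*t^4 + 80*t^3 - 40*t^2 + 10*t - 1)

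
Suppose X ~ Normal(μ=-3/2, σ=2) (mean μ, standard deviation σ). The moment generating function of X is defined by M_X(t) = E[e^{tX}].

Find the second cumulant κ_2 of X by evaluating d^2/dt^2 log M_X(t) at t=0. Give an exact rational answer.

M_X(t) = e^(2*t^2 - 3*t/2)
K_X(t) = log M_X(t) = 2*t^2 - 3*t/2
K^(2)(t) = 4

κ_2 = K^(2)(0) = 4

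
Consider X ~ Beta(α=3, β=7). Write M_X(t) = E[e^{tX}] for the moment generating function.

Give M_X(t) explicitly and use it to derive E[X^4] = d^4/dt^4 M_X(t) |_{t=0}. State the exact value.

M_X(t) = ₁F₁(3; 10; t)
D^4[M](t) = 3*₁F₁(7; 14; t)/143

E[X^4] = D^4[M](0) = 3/143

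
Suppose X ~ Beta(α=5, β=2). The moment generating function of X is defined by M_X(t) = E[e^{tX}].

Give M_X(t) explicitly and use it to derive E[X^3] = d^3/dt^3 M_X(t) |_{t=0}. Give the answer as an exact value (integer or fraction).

M_X(t) = ₁F₁(5; 7; t)
D^3[M](t) = 5*₁F₁(8; 10; t)/12

E[X^3] = D^3[M](0) = 5/12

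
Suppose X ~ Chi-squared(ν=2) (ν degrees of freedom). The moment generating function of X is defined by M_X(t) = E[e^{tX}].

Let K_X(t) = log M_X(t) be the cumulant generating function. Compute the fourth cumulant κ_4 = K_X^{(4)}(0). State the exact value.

κ_4 = d^4K/dt^4 |_{t=0} = 96

M_X(t) = 1/(1 - 2*t)
K_X(t) = log M_X(t) = -log(1 - 2*t)
dK/dt = -2/(2*t - 1)
d^2K/dt^2 = 4/(4*t^2 - 4*t + 1)
d^3K/dt^3 = -16/(8*t^3 - 12*t^2 + 6*t - 1)
d^4K/dt^4 = 96/(16*t^4 - 32*t^3 + 24*t^2 - 8*t + 1)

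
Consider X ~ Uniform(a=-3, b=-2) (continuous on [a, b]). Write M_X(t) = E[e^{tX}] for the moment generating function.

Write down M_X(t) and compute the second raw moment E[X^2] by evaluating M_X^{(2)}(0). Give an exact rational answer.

M_X(t) = (e^(-2*t) - e^(-3*t))/t
M′(t) = (-2*t*e^(t) + 3*t - e^(t) + 1)*e^(-3*t)/t^2
M′′(t) = (4*t^2*e^(t) - 9*t^2 + 4*t*e^(t) - 6*t + 2*e^(t) - 2)*e^(-3*t)/t^3

E[X^2] = M′′(0) = 19/3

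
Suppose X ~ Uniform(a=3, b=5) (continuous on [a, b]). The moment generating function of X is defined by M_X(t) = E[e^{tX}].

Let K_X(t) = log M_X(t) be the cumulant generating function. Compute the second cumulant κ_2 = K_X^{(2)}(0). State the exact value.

κ_2 = K^(2)(0) = 1/3

M_X(t) = (e^(5*t) - e^(3*t))/(2*t)
K_X(t) = log M_X(t) = -log(t) + log(e^(5*t) - e^(3*t)) - log(2)
K^(2)(t) = (-4*t^2*e^(2*t) + e^(4*t) - 2*e^(2*t) + 1)/(t^2*e^(4*t) - 2*t^2*e^(2*t) + t^2)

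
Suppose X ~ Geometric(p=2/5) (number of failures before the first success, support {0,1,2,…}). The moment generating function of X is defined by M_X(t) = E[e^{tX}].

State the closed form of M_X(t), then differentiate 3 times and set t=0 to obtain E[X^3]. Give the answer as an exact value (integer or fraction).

M_X(t) = 2/(5*(1 - 3*e^(t)/5))
M′(t) = 6*e^(t)/(9*e^(2*t) - 30*e^(t) + 25)
M′′(t) = (-18*e^(2*t) - 30*e^(t))/(27*e^(3*t) - 135*e^(2*t) + 225*e^(t) - 125)
M′′′(t) = (54*e^(3*t) + 360*e^(2*t) + 150*e^(t))/(81*e^(4*t) - 540*e^(3*t) + 1350*e^(2*t) - 1500*e^(t) + 625)

E[X^3] = M′′′(0) = 141/4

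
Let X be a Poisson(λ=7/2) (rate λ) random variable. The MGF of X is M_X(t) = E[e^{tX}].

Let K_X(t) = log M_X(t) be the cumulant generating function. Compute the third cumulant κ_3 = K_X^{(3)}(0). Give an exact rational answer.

κ_3 = K′′′(0) = 7/2

M_X(t) = e^(7*e^(t)/2 - 7/2)
K_X(t) = log M_X(t) = 7*e^(t)/2 - 7/2
K′(t) = 7*e^(t)/2
K′′(t) = 7*e^(t)/2
K′′′(t) = 7*e^(t)/2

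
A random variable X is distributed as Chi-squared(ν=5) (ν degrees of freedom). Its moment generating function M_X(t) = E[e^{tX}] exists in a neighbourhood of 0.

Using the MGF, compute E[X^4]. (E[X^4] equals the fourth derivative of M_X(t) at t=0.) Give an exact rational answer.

E[X^4] = M^(4)(0) = 3465

M_X(t) = (1 - 2*t)^(-5/2)
M^(4)(t) = 3465/(64*t^6*√(1 - 2*t) - 192*t^5*√(1 - 2*t) + 240*t^4*√(1 - 2*t) - 160*t^3*√(1 - 2*t) + 60*t^2*√(1 - 2*t) - 12*t*√(1 - 2*t) + √(1 - 2*t))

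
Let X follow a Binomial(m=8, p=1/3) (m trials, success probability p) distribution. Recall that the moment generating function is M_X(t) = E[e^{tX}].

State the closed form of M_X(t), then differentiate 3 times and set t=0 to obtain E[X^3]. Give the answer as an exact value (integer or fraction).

E[X^3] = d^3M/dt^3 |_{t=0} = 304/9

M_X(t) = (e^(t)/3 + 2/3)^8
dM/dt = 8*e^(8*t)/6561 + 112*e^(7*t)/6561 + 224*e^(6*t)/2187 + 2240*e^(5*t)/6561 + 4480*e^(4*t)/6561 + 1792*e^(3*t)/2187 + 3584*e^(2*t)/6561 + 1024*e^(t)/6561
d^2M/dt^2 = 64*e^(8*t)/6561 + 784*e^(7*t)/6561 + 448*e^(6*t)/729 + 11200*e^(5*t)/6561 + 17920*e^(4*t)/6561 + 1792*e^(3*t)/729 + 7168*e^(2*t)/6561 + 1024*e^(t)/6561
d^3M/dt^3 = 512*e^(8*t)/6561 + 5488*e^(7*t)/6561 + 896*e^(6*t)/243 + 56000*e^(5*t)/6561 + 71680*e^(4*t)/6561 + 1792*e^(3*t)/243 + 14336*e^(2*t)/6561 + 1024*e^(t)/6561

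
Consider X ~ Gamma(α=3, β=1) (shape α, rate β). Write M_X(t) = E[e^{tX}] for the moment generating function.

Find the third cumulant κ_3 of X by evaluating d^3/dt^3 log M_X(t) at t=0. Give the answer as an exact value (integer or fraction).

κ_3 = d^3K/dt^3 |_{t=0} = 6

M_X(t) = (1 - t)^(-3)
K_X(t) = log M_X(t) = -3*log(1 - t)
dK/dt = -3/(t - 1)
d^2K/dt^2 = 3/(t^2 - 2*t + 1)
d^3K/dt^3 = -6/(t^3 - 3*t^2 + 3*t - 1)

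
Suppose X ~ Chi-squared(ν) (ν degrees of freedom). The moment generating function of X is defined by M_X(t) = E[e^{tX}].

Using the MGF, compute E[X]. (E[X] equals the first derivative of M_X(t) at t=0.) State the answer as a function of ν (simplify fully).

M_X(t) = (1 - 2*t)^(-ν/2)
M′(t) = -ν/(2*t*(1 - 2*t)^(ν/2) - (1 - 2*t)^(ν/2))

E[X] = M′(0) = ν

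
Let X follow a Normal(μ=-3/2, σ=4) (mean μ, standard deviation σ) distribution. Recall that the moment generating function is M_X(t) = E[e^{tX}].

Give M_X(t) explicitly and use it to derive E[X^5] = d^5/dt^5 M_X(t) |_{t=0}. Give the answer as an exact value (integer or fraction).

M_X(t) = e^(8*t^2 - 3*t/2)
D^5[M](t) = (33554432*t^5*e^(8*t^2) - 15728640*t^4*e^(8*t^2) + 23920640*t^3*e^(8*t^2) - 6174720*t^2*e^(8*t^2) + 2532000*t*e^(8*t^2) - 201843*e^(8*t^2))*e^(-3*t/2)/32

E[X^5] = D^5[M](0) = -201843/32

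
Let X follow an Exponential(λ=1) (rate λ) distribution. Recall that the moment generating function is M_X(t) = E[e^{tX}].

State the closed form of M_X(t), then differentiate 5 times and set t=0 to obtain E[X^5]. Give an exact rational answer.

E[X^5] = M′′′′′(0) = 120

M_X(t) = 1/(1 - t)
M′(t) = 1/(t^2 - 2*t + 1)
M′′(t) = -2/(t^3 - 3*t^2 + 3*t - 1)
M′′′(t) = 6/(t^4 - 4*t^3 + 6*t^2 - 4*t + 1)
M′′′′(t) = -24/(t^5 - 5*t^4 + 10*t^3 - 10*t^2 + 5*t - 1)
M′′′′′(t) = 120/(t^6 - 6*t^5 + 15*t^4 - 20*t^3 + 15*t^2 - 6*t + 1)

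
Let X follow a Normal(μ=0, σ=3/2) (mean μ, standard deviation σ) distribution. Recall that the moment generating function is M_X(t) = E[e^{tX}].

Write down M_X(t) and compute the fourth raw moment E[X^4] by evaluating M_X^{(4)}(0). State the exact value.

E[X^4] = D^4[M](0) = 243/16

M_X(t) = e^(9*t^2/8)
D^4[M](t) = 6561*t^4*e^(9*t^2/8)/256 + 2187*t^2*e^(9*t^2/8)/32 + 243*e^(9*t^2/8)/16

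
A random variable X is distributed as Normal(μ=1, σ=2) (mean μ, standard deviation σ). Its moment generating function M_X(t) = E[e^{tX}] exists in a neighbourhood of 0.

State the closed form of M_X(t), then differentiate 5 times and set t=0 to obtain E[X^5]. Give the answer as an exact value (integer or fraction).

M_X(t) = e^(2*t^2 + t)
D^5[M](t) = 1024*t^5*e^(t)*e^(2*t^2) + 1280*t^4*e^(t)*e^(2*t^2) + 3200*t^3*e^(t)*e^(2*t^2) + 2080*t^2*e^(t)*e^(2*t^2) + 1460*t*e^(t)*e^(2*t^2) + 281*e^(t)*e^(2*t^2)

E[X^5] = D^5[M](0) = 281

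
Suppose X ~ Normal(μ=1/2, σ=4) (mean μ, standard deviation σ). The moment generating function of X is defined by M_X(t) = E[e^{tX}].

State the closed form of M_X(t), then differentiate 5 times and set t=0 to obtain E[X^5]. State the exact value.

E[X^5] = M^(5)(0) = 62081/32

M_X(t) = e^(8*t^2 + t/2)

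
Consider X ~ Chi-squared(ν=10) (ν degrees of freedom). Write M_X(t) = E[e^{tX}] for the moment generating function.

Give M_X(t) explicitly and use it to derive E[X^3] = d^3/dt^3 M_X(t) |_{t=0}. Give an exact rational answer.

E[X^3] = M′′′(0) = 1680

M_X(t) = (1 - 2*t)^(-5)
M′(t) = 10/(64*t^6 - 192*t^5 + 240*t^4 - 160*t^3 + 60*t^2 - 12*t + 1)
M′′(t) = -120/(128*t^7 - 448*t^6 + 672*t^5 - 560*t^4 + 280*t^3 - 84*t^2 + 14*t - 1)
M′′′(t) = 1680/(256*t^8 - 1024*t^7 + 1792*t^6 - 1792*t^5 + 1120*t^4 - 448*t^3 + 112*t^2 - 16*t + 1)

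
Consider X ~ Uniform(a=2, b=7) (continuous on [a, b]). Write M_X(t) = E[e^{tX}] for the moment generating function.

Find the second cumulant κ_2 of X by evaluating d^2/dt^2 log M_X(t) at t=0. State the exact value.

κ_2 = K^(2)(0) = 25/12

M_X(t) = (e^(7*t) - e^(2*t))/(5*t)
K_X(t) = log M_X(t) = -log(t) + log(e^(7*t) - e^(2*t)) - log(5)
K^(2)(t) = (-25*t^2*e^(5*t) + e^(10*t) - 2*e^(5*t) + 1)/(t^2*e^(10*t) - 2*t^2*e^(5*t) + t^2)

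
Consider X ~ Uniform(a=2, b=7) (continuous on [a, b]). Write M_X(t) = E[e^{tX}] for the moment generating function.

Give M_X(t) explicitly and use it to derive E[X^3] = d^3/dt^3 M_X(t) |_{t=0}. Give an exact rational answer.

E[X^3] = d^3M/dt^3 |_{t=0} = 477/4

M_X(t) = (e^(7*t) - e^(2*t))/(5*t)
dM/dt = (7*t*e^(7*t) - 2*t*e^(2*t) - e^(7*t) + e^(2*t))/(5*t^2)
d^2M/dt^2 = (49*t^2*e^(7*t) - 4*t^2*e^(2*t) - 14*t*e^(7*t) + 4*t*e^(2*t) + 2*e^(7*t) - 2*e^(2*t))/(5*t^3)
d^3M/dt^3 = (343*t^3*e^(7*t) - 8*t^3*e^(2*t) - 147*t^2*e^(7*t) + 12*t^2*e^(2*t) + 42*t*e^(7*t) - 12*t*e^(2*t) - 6*e^(7*t) + 6*e^(2*t))/(5*t^4)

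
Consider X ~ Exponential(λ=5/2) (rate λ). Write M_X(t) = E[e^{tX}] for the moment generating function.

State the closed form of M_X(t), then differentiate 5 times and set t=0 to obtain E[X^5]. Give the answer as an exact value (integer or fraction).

E[X^5] = D^5[M](0) = 768/625

M_X(t) = 5/(2*(5/2 - t))
D^5[M](t) = 19200/(64*t^6 - 960*t^5 + 6000*t^4 - 20000*t^3 + 37500*t^2 - 37500*t + 15625)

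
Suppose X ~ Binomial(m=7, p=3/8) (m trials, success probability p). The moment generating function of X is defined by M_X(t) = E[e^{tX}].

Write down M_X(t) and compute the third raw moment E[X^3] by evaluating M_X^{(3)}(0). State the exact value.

E[X^3] = M′′′(0) = 8043/256

M_X(t) = (3*e^(t)/8 + 5/8)^7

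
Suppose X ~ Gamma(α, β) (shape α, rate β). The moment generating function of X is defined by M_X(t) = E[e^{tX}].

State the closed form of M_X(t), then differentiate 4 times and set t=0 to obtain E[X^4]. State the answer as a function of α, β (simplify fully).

E[X^4] = d^4M/dt^4 |_{t=0} = α*(α^3 + 6*α^2 + 11*α + 6)/β^4

M_X(t) = (β/(β - t))^α
dM/dt = -α*β^α*(1/(β - t))^α/(-β + t)
d^2M/dt^2 = (α^2*β^α*(1/(β - t))^α + α*β^α*(1/(β - t))^α)/(β^2 - 2*β*t + t^2)
d^3M/dt^3 = (-α^3*β^α*(1/(β - t))^α - 3*α^2*β^α*(1/(β - t))^α - 2*α*β^α*(1/(β - t))^α)/(-β^3 + 3*β^2*t - 3*β*t^2 + t^3)
d^4M/dt^4 = (α^4*β^α*(1/(β - t))^α + 6*α^3*β^α*(1/(β - t))^α + 11*α^2*β^α*(1/(β - t))^α + 6*α*β^α*(1/(β - t))^α)/(β^4 - 4*β^3*t + 6*β^2*t^2 - 4*β*t^3 + t^4)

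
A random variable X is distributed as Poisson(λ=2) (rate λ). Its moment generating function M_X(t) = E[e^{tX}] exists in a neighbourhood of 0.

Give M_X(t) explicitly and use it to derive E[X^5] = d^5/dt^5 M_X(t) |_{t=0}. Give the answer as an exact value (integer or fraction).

M_X(t) = e^(2*e^(t) - 2)
M^(5)(t) = (32*e^(5*t)*e^(2*e^(t)) + 160*e^(4*t)*e^(2*e^(t)) + 200*e^(3*t)*e^(2*e^(t)) + 60*e^(2*t)*e^(2*e^(t)) + 2*e^(t)*e^(2*e^(t)))*e^(-2)

E[X^5] = M^(5)(0) = 454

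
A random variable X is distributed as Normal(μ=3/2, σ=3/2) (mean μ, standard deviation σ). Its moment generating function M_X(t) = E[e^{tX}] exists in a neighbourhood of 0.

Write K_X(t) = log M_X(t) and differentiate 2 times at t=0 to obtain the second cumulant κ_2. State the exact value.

κ_2 = K^(2)(0) = 9/4

M_X(t) = e^(9*t^2/8 + 3*t/2)
K_X(t) = log M_X(t) = 9*t^2/8 + 3*t/2
K^(2)(t) = 9/4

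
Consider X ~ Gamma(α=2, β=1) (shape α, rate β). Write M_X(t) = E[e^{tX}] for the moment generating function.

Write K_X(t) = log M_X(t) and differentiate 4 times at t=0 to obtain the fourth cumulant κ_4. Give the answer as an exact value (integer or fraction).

κ_4 = K^(4)(0) = 12

M_X(t) = (1 - t)^(-2)
K_X(t) = log M_X(t) = -2*log(1 - t)
K^(4)(t) = 12/(t^4 - 4*t^3 + 6*t^2 - 4*t + 1)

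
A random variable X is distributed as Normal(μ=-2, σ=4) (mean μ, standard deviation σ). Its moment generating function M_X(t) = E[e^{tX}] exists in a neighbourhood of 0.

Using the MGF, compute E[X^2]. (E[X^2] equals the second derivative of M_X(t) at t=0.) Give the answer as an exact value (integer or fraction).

M_X(t) = e^(8*t^2 - 2*t)
M^(2)(t) = (256*t^2*e^(8*t^2) - 64*t*e^(8*t^2) + 20*e^(8*t^2))*e^(-2*t)

E[X^2] = M^(2)(0) = 20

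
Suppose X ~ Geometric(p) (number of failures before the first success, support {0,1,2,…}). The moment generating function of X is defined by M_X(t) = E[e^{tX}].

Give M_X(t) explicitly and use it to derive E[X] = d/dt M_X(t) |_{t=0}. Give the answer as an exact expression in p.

E[X] = dM/dt |_{t=0} = (1 - p)/p

M_X(t) = p/(-(1 - p)*e^(t) + 1)
dM/dt = (-p^2*e^(t) + p*e^(t))/(p^2*e^(2*t) - 2*p*e^(2*t) + 2*p*e^(t) + e^(2*t) - 2*e^(t) + 1)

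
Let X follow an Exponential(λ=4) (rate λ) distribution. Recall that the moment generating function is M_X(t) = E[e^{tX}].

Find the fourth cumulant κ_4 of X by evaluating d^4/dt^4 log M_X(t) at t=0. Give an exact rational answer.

κ_4 = d^4K/dt^4 |_{t=0} = 3/128

M_X(t) = 4/(4 - t)
K_X(t) = log M_X(t) = -log(4 - t) + 2*log(2)
dK/dt = -1/(t - 4)
d^2K/dt^2 = 1/(t^2 - 8*t + 16)
d^3K/dt^3 = -2/(t^3 - 12*t^2 + 48*t - 64)
d^4K/dt^4 = 6/(t^4 - 16*t^3 + 96*t^2 - 256*t + 256)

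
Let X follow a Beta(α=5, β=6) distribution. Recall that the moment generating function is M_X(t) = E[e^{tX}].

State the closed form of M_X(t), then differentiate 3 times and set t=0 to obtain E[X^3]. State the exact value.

M_X(t) = ₁F₁(5; 11; t)
M′(t) = 5*₁F₁(6; 12; t)/11
M′′(t) = 5*₁F₁(7; 13; t)/22
M′′′(t) = 35*₁F₁(8; 14; t)/286

E[X^3] = M′′′(0) = 35/286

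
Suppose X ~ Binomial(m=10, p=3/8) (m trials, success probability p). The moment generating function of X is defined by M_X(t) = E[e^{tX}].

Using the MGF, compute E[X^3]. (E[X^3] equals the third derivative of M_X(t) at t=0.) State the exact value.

E[X^3] = d^3M/dt^3 |_{t=0} = 1275/16

M_X(t) = (3*e^(t)/8 + 5/8)^10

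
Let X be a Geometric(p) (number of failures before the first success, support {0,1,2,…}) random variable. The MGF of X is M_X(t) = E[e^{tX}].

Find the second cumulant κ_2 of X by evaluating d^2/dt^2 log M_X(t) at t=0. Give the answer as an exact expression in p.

κ_2 = D^2[K](0) = (1 - p)/p^2

M_X(t) = p/(-(1 - p)*e^(t) + 1)
K_X(t) = log M_X(t) = log(p) - log(-(1 - p)*e^(t) + 1)
D^2[K](t) = (-p*e^(t) + e^(t))/(p^2*e^(2*t) - 2*p*e^(2*t) + 2*p*e^(t) + e^(2*t) - 2*e^(t) + 1)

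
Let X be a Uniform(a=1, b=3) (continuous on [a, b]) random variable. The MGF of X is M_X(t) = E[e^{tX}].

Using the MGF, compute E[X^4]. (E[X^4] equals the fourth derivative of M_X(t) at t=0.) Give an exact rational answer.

M_X(t) = (e^(3*t) - e^(t))/(2*t)
dM/dt = (3*t*e^(3*t) - t*e^(t) - e^(3*t) + e^(t))/(2*t^2)
d^2M/dt^2 = (9*t^2*e^(3*t) - t^2*e^(t) - 6*t*e^(3*t) + 2*t*e^(t) + 2*e^(3*t) - 2*e^(t))/(2*t^3)
d^3M/dt^3 = (27*t^3*e^(3*t) - t^3*e^(t) - 27*t^2*e^(3*t) + 3*t^2*e^(t) + 18*t*e^(3*t) - 6*t*e^(t) - 6*e^(3*t) + 6*e^(t))/(2*t^4)
d^4M/dt^4 = (81*t^4*e^(3*t) - t^4*e^(t) - 108*t^3*e^(3*t) + 4*t^3*e^(t) + 108*t^2*e^(3*t) - 12*t^2*e^(t) - 72*t*e^(3*t) + 24*t*e^(t) + 24*e^(3*t) - 24*e^(t))/(2*t^5)

E[X^4] = d^4M/dt^4 |_{t=0} = 121/5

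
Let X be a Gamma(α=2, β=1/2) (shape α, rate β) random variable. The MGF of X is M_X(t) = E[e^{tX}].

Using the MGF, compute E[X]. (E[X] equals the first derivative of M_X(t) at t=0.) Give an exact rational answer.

E[X] = dM/dt |_{t=0} = 4

M_X(t) = 1/(4*(1/2 - t)^2)
dM/dt = -4/(8*t^3 - 12*t^2 + 6*t - 1)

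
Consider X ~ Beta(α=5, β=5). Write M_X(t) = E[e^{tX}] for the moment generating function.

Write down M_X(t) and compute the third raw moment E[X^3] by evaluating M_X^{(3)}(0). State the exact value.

M_X(t) = ₁F₁(5; 10; t)
M′(t) = ₁F₁(6; 11; t)/2
M′′(t) = 3*₁F₁(7; 12; t)/11
M′′′(t) = 7*₁F₁(8; 13; t)/44

E[X^3] = M′′′(0) = 7/44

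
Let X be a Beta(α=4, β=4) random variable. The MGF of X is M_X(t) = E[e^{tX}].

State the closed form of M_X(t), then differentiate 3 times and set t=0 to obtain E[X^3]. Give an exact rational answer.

M_X(t) = ₁F₁(4; 8; t)
dM/dt = ₁F₁(5; 9; t)/2
d^2M/dt^2 = 5*₁F₁(6; 10; t)/18
d^3M/dt^3 = ₁F₁(7; 11; t)/6

E[X^3] = d^3M/dt^3 |_{t=0} = 1/6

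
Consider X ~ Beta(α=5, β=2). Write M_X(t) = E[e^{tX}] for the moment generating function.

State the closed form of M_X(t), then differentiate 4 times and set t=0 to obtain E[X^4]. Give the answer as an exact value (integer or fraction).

E[X^4] = D^4[M](0) = 1/3

M_X(t) = ₁F₁(5; 7; t)
D^4[M](t) = ₁F₁(9; 11; t)/3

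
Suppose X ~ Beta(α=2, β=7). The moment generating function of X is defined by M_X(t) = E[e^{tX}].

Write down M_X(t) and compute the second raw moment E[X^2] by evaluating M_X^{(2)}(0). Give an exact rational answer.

E[X^2] = M^(2)(0) = 1/15

M_X(t) = ₁F₁(2; 9; t)
M^(2)(t) = ₁F₁(4; 11; t)/15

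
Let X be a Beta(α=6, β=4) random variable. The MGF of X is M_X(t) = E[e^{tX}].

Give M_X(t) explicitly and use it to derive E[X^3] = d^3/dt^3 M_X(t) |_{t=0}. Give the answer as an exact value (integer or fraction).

M_X(t) = ₁F₁(6; 10; t)
dM/dt = 3*₁F₁(7; 11; t)/5
d^2M/dt^2 = 21*₁F₁(8; 12; t)/55
d^3M/dt^3 = 14*₁F₁(9; 13; t)/55

E[X^3] = d^3M/dt^3 |_{t=0} = 14/55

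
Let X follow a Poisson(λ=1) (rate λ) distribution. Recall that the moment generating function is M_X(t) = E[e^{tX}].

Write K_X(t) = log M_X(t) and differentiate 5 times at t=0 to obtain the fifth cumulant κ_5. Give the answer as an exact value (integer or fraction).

κ_5 = D^5[K](0) = 1

M_X(t) = e^(e^(t) - 1)
K_X(t) = log M_X(t) = e^(t) - 1
D^5[K](t) = e^(t)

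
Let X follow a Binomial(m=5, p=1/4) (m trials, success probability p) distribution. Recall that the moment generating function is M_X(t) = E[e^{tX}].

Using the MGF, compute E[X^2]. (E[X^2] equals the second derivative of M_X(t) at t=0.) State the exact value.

M_X(t) = (e^(t)/4 + 3/4)^5
M^(2)(t) = 25*e^(5*t)/1024 + 15*e^(4*t)/64 + 405*e^(3*t)/512 + 135*e^(2*t)/128 + 405*e^(t)/1024

E[X^2] = M^(2)(0) = 5/2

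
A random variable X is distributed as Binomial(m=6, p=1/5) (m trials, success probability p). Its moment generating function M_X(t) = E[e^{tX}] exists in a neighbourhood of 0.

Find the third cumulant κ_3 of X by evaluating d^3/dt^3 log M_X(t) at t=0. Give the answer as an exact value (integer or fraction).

κ_3 = D^3[K](0) = 72/125

M_X(t) = (e^(t)/5 + 4/5)^6
K_X(t) = log M_X(t) = 6*log(e^(t)/5 + 4/5)
D^3[K](t) = (-24*e^(2*t) + 96*e^(t))/(e^(3*t) + 12*e^(2*t) + 48*e^(t) + 64)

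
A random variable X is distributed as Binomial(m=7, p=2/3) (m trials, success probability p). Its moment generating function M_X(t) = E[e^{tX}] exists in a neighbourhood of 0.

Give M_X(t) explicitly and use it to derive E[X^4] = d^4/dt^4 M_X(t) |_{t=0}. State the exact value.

E[X^4] = D^4[M](0) = 18214/27

M_X(t) = (2*e^(t)/3 + 1/3)^7
D^4[M](t) = 307328*e^(7*t)/2187 + 7168*e^(6*t)/27 + 140000*e^(5*t)/729 + 143360*e^(4*t)/2187 + 280*e^(3*t)/27 + 448*e^(2*t)/729 + 14*e^(t)/2187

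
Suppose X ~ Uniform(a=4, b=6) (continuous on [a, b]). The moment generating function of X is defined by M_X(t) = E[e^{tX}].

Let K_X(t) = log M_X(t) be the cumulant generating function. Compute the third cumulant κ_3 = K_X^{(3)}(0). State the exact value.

κ_3 = K^(3)(0) = 0

M_X(t) = (e^(6*t) - e^(4*t))/(2*t)
K_X(t) = log M_X(t) = -log(t) + log(e^(6*t) - e^(4*t)) - log(2)
K^(3)(t) = (8*t^3*e^(4*t) + 8*t^3*e^(2*t) - 2*e^(6*t) + 6*e^(4*t) - 6*e^(2*t) + 2)/(t^3*e^(6*t) - 3*t^3*e^(4*t) + 3*t^3*e^(2*t) - t^3)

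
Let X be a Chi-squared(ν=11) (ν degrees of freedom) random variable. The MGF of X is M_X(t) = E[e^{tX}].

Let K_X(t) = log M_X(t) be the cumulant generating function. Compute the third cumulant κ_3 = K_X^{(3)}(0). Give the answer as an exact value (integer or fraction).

M_X(t) = (1 - 2*t)^(-11/2)
K_X(t) = log M_X(t) = -11*log(1 - 2*t)/2
K^(3)(t) = -88/(8*t^3 - 12*t^2 + 6*t - 1)

κ_3 = K^(3)(0) = 88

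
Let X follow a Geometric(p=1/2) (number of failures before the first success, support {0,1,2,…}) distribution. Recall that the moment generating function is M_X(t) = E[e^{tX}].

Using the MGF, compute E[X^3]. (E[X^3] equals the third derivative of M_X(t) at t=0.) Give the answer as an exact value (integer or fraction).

E[X^3] = D^3[M](0) = 13

M_X(t) = 1/(2*(1 - e^(t)/2))
D^3[M](t) = (e^(3*t) + 8*e^(2*t) + 4*e^(t))/(e^(4*t) - 8*e^(3*t) + 24*e^(2*t) - 32*e^(t) + 16)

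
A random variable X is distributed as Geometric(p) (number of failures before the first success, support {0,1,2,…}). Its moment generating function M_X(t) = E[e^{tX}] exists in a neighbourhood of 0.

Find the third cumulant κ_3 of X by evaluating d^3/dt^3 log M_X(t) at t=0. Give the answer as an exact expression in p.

κ_3 = D^3[K](0) = (p^2 - 3*p + 2)/p^3

M_X(t) = p/(-(1 - p)*e^(t) + 1)
K_X(t) = log M_X(t) = log(p) - log(-(1 - p)*e^(t) + 1)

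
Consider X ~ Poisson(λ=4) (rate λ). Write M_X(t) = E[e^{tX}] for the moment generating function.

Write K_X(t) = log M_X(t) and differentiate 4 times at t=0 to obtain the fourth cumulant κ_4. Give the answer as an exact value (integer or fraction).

M_X(t) = e^(4*e^(t) - 4)
K_X(t) = log M_X(t) = 4*e^(t) - 4
dK/dt = 4*e^(t)
d^2K/dt^2 = 4*e^(t)
d^3K/dt^3 = 4*e^(t)
d^4K/dt^4 = 4*e^(t)

κ_4 = d^4K/dt^4 |_{t=0} = 4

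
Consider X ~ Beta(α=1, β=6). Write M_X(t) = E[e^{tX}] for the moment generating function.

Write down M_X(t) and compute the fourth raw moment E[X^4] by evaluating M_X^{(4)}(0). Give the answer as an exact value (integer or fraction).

M_X(t) = ₁F₁(1; 7; t)
D^4[M](t) = ₁F₁(5; 11; t)/210

E[X^4] = D^4[M](0) = 1/210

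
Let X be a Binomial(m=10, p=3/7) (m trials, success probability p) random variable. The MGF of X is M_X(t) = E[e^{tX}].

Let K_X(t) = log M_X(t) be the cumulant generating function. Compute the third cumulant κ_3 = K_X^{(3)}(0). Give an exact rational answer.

κ_3 = D^3[K](0) = 120/343

M_X(t) = (3*e^(t)/7 + 4/7)^10
K_X(t) = log M_X(t) = 10*log(3*e^(t)/7 + 4/7)
D^3[K](t) = (-360*e^(2*t) + 480*e^(t))/(27*e^(3*t) + 108*e^(2*t) + 144*e^(t) + 64)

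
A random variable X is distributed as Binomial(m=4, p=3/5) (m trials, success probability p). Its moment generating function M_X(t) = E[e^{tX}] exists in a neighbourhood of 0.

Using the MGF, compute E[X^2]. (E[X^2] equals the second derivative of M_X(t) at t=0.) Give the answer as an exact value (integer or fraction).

M_X(t) = (3*e^(t)/5 + 2/5)^4
M^(2)(t) = 1296*e^(4*t)/625 + 1944*e^(3*t)/625 + 864*e^(2*t)/625 + 96*e^(t)/625

E[X^2] = M^(2)(0) = 168/25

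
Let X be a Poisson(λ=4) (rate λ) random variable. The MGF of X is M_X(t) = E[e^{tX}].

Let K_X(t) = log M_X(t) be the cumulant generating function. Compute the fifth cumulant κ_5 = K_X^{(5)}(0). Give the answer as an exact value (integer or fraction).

M_X(t) = e^(4*e^(t) - 4)
K_X(t) = log M_X(t) = 4*e^(t) - 4
K^(5)(t) = 4*e^(t)

κ_5 = K^(5)(0) = 4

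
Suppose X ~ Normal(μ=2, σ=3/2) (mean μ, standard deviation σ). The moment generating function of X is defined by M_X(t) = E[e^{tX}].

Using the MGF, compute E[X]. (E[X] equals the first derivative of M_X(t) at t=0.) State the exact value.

E[X] = D[M](0) = 2

M_X(t) = e^(9*t^2/8 + 2*t)
D[M](t) = 9*t*e^(2*t)*e^(9*t^2/8)/4 + 2*e^(2*t)*e^(9*t^2/8)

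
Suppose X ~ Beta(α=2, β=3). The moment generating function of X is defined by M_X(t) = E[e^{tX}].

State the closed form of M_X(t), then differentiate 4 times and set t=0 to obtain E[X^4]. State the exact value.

E[X^4] = M^(4)(0) = 1/14

M_X(t) = ₁F₁(2; 5; t)
M^(4)(t) = ₁F₁(6; 9; t)/14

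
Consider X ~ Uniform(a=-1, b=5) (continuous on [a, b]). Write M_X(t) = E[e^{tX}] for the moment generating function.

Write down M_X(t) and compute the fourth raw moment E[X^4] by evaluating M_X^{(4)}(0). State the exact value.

M_X(t) = (e^(5*t) - e^(-t))/(6*t)
M′(t) = (5*t*e^(6*t) + t - e^(6*t) + 1)*e^(-t)/(6*t^2)
M′′(t) = (25*t^2*e^(6*t) - t^2 - 10*t*e^(6*t) - 2*t + 2*e^(6*t) - 2)*e^(-t)/(6*t^3)
M′′′(t) = (125*t^3*e^(6*t) + t^3 - 75*t^2*e^(6*t) + 3*t^2 + 30*t*e^(6*t) + 6*t - 6*e^(6*t) + 6)*e^(-t)/(6*t^4)
M′′′′(t) = (625*t^4*e^(6*t) - t^4 - 500*t^3*e^(6*t) - 4*t^3 + 300*t^2*e^(6*t) - 12*t^2 - 120*t*e^(6*t) - 24*t + 24*e^(6*t) - 24)*e^(-t)/(6*t^5)

E[X^4] = M′′′′(0) = 521/5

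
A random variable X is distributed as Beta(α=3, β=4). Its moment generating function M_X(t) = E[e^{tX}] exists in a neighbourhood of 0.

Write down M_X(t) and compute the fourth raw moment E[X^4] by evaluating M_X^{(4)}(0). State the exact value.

M_X(t) = ₁F₁(3; 7; t)
M′(t) = 3*₁F₁(4; 8; t)/7
M′′(t) = 3*₁F₁(5; 9; t)/14
M′′′(t) = 5*₁F₁(6; 10; t)/42
M′′′′(t) = ₁F₁(7; 11; t)/14

E[X^4] = M′′′′(0) = 1/14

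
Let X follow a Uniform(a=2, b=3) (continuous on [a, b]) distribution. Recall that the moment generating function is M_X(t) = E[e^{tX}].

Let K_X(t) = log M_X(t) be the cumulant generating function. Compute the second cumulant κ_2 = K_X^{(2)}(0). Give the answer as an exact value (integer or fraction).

κ_2 = D^2[K](0) = 1/12

M_X(t) = (e^(3*t) - e^(2*t))/t
K_X(t) = log M_X(t) = -log(t) + log(e^(3*t) - e^(2*t))
D^2[K](t) = (-t^2*e^(t) + e^(2*t) - 2*e^(t) + 1)/(t^2*e^(2*t) - 2*t^2*e^(t) + t^2)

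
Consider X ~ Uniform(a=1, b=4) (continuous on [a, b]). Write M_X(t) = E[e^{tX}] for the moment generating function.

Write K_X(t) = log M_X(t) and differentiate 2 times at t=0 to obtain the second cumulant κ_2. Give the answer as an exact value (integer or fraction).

κ_2 = K^(2)(0) = 3/4

M_X(t) = (e^(4*t) - e^(t))/(3*t)
K_X(t) = log M_X(t) = -log(t) + log(e^(4*t) - e^(t)) - log(3)
K^(2)(t) = (-9*t^2*e^(3*t) + e^(6*t) - 2*e^(3*t) + 1)/(t^2*e^(6*t) - 2*t^2*e^(3*t) + t^2)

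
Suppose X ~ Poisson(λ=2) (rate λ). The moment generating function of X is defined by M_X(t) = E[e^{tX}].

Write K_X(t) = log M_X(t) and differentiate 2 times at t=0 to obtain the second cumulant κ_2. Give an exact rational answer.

M_X(t) = e^(2*e^(t) - 2)
K_X(t) = log M_X(t) = 2*e^(t) - 2
dK/dt = 2*e^(t)
d^2K/dt^2 = 2*e^(t)

κ_2 = d^2K/dt^2 |_{t=0} = 2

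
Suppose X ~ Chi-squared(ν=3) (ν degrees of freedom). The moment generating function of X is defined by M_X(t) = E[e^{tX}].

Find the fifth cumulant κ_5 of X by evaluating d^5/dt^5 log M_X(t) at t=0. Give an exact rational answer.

M_X(t) = (1 - 2*t)^(-3/2)
K_X(t) = log M_X(t) = -3*log(1 - 2*t)/2
K^(5)(t) = -1152/(32*t^5 - 80*t^4 + 80*t^3 - 40*t^2 + 10*t - 1)

κ_5 = K^(5)(0) = 1152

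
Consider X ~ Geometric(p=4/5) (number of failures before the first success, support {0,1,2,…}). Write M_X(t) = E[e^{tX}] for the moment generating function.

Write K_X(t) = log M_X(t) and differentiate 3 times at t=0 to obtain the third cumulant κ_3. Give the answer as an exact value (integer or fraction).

κ_3 = d^3K/dt^3 |_{t=0} = 15/32

M_X(t) = 4/(5*(1 - e^(t)/5))
K_X(t) = log M_X(t) = -log(1 - e^(t)/5) - log(5) + 2*log(2)
dK/dt = -e^(t)/(e^(t) - 5)
d^2K/dt^2 = 5*e^(t)/(e^(2*t) - 10*e^(t) + 25)
d^3K/dt^3 = (-5*e^(2*t) - 25*e^(t))/(e^(3*t) - 15*e^(2*t) + 75*e^(t) - 125)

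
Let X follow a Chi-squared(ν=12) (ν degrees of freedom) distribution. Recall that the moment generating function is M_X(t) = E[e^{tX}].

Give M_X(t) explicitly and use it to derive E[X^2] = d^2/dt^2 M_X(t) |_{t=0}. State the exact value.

M_X(t) = (1 - 2*t)^(-6)
D^2[M](t) = 168/(256*t^8 - 1024*t^7 + 1792*t^6 - 1792*t^5 + 1120*t^4 - 448*t^3 + 112*t^2 - 16*t + 1)

E[X^2] = D^2[M](0) = 168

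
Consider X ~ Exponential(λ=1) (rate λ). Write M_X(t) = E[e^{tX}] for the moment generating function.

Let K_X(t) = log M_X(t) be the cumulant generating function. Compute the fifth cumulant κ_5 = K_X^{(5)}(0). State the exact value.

κ_5 = K′′′′′(0) = 24

M_X(t) = 1/(1 - t)
K_X(t) = log M_X(t) = -log(1 - t)
K′(t) = -1/(t - 1)
K′′(t) = 1/(t^2 - 2*t + 1)
K′′′(t) = -2/(t^3 - 3*t^2 + 3*t - 1)
K′′′′(t) = 6/(t^4 - 4*t^3 + 6*t^2 - 4*t + 1)
K′′′′′(t) = -24/(t^5 - 5*t^4 + 10*t^3 - 10*t^2 + 5*t - 1)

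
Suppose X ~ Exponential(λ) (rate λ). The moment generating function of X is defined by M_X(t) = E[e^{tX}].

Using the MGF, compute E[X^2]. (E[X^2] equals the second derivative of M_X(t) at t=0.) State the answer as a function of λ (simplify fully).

E[X^2] = M^(2)(0) = 2/λ^2

M_X(t) = λ/(λ - t)
M^(2)(t) = -2*λ/(-λ^3 + 3*λ^2*t - 3*λ*t^2 + t^3)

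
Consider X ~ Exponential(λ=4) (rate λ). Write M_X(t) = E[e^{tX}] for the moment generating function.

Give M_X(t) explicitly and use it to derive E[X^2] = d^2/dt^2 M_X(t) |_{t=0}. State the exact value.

E[X^2] = D^2[M](0) = 1/8

M_X(t) = 4/(4 - t)
D^2[M](t) = -8/(t^3 - 12*t^2 + 48*t - 64)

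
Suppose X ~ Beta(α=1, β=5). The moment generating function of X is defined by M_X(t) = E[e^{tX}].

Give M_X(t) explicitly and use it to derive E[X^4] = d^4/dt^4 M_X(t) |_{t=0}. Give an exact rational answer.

E[X^4] = M^(4)(0) = 1/126

M_X(t) = ₁F₁(1; 6; t)
M^(4)(t) = ₁F₁(5; 10; t)/126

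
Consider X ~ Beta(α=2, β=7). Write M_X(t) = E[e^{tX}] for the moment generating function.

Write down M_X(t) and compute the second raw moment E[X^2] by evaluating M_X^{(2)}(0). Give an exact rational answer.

E[X^2] = M′′(0) = 1/15

M_X(t) = ₁F₁(2; 9; t)
M′(t) = 2*₁F₁(3; 10; t)/9
M′′(t) = ₁F₁(4; 11; t)/15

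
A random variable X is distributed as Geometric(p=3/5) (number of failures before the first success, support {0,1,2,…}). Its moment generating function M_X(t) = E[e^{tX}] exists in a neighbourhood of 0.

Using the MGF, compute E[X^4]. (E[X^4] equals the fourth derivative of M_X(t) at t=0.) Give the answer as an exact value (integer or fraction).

E[X^4] = D^4[M](0) = 602/27

M_X(t) = 3/(5*(1 - 2*e^(t)/5))
D^4[M](t) = (-48*e^(4*t) - 1320*e^(3*t) - 3300*e^(2*t) - 750*e^(t))/(32*e^(5*t) - 400*e^(4*t) + 2000*e^(3*t) - 5000*e^(2*t) + 6250*e^(t) - 3125)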